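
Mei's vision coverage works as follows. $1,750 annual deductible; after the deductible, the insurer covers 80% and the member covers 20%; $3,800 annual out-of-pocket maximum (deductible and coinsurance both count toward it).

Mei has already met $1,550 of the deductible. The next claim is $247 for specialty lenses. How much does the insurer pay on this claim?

$37.60

$1,550 of the $1,750 deductible is already met, leaving $200.
That leaves $247 − $200 = $47 for coinsurance.
20% of $47 = $9.40 falls to the member.
That puts the member's cost at $200 + $9.40 = $209.40 before any cap.
Total out-of-pocket so far would be $1,550 + $209.40 = $1,759.40, below the $3,800 cap — no reduction.
The plan picks up $247 − $209.40 = $37.60.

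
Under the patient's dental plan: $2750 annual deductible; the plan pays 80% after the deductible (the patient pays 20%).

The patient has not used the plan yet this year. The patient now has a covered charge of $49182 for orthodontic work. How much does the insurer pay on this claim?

$37145.60

Nothing has been paid toward the $2750 deductible, so the first $2750 of this charge is applied there.
The remaining $46432 (= $49182 − $2750) moves to coinsurance.
Patient's 20% share of $46432 is $9286.40.
Patient responsibility: $2750 + $9286.40 = $12036.40.
Insurer pays the balance: $49182 − $12036.40 = $37145.60.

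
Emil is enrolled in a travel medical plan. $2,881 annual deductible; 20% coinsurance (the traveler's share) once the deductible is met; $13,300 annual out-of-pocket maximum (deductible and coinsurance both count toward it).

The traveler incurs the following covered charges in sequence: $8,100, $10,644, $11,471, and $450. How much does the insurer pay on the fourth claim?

$360

Bill 1, $8,100: deductible takes $2,881, $5,219 remains; coinsurance $5,219 × 20% = $1,043.80. Cost to traveler: $3,924.80. OOP to date $3,924.80. Insurer: $8,100 − $3,924.80 = $4,175.20.
Bill 2, $10,644: deductible already satisfied, so traveler's share is 20% × $10,644 = $2,128.80. Traveler owes $2,128.80 (running OOP $6,053.60). Insurer: $10,644 − $2,128.80 = $8,515.20.
Bill 3, $11,471: 20% coinsurance on $11,471 = $2,294.20. Cost to traveler: $2,294.20. OOP to date $8,347.80. Plan pays $11,471 − $2,294.20 = $9,176.80.
Bill 4, $450: 20% coinsurance on $450 = $90. Traveler pays $90; OOP now $8,437.80. Plan pays $450 − $90 = $360.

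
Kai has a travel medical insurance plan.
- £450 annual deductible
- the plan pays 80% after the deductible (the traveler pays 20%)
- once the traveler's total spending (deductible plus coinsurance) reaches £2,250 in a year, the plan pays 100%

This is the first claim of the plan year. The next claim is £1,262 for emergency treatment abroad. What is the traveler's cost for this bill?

Nothing has been paid toward the £450 deductible, so the first £450 of this charge is applied there.
The remaining £812 (= £1,262 − £450) moves to coinsurance.
20% of £812 = £162.40 falls to the traveler.
So the traveler owes £450 + £162.40 = £612.40 before any cap.
Cumulative spending £0 + £612.40 = £612.40 stays under the £2,250 maximum.

£612.40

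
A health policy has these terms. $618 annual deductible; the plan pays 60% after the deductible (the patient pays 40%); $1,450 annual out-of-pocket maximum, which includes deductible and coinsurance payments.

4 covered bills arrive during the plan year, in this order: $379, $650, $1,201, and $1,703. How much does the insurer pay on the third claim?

$720.60

#1 ($379): entire amount goes to the deductible. Patient owes $379 (running OOP $379). Insurer: $379 − $379 = $0.
#2 ($650): $239 finishes the deductible; $411 goes to coinsurance; 40% of $411 = $164.40. Patient pays $403.40; OOP now $782.40. Plan pays $650 − $403.40 = $246.60.
#3 ($1,201): 40% coinsurance on $1,201 = $480.40. Patient pays $480.40; OOP now $1,262.80. Plan pays $1,201 − $480.40 = $720.60.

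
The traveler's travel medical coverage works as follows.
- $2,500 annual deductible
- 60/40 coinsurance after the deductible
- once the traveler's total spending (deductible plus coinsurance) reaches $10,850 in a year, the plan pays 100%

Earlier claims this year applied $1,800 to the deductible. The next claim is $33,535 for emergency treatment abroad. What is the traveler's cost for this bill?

$9,050

Deductible still to meet: $2,500 − $1,800 = $700.
The remaining $32,835 (= $33,535 − $700) moves to coinsurance.
40% of $32,835 = $13,134 falls to the traveler.
That puts the traveler's cost at $700 + $13,134 = $13,834 before any cap.
That would bring total out-of-pocket to $15,634, past the $10,850 cap. The traveler is capped at $10,850 − $1,800 = $9,050 on this claim.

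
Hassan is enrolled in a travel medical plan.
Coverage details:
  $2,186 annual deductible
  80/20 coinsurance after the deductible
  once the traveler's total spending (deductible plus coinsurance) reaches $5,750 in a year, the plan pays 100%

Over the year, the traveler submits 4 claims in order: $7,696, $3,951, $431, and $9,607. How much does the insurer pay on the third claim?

$344.80

#1 ($7,696): deductible takes $2,186, $5,510 remains; 20% of $5,510 = $1,102. Traveler owes $3,288 (running OOP $3,288). Plan pays $7,696 − $3,288 = $4,408.
#2 ($3,951): deductible already satisfied, so traveler's share is 20% × $3,951 = $790.20. Traveler pays $790.20; OOP now $4,078.20. Insurer: $3,951 − $790.20 = $3,160.80.
#3 ($431): deductible met; 20% of $431 = $86.20. Traveler owes $86.20 (running OOP $4,164.40). Insurer: $431 − $86.20 = $344.80.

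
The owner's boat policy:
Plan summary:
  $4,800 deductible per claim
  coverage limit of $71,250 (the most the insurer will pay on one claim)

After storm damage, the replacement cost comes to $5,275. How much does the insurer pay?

$475

Subtract the deductible: $5,275 − $4,800 = $475.
That's under the $71,250 cap, so the insurer reimburses the full $475.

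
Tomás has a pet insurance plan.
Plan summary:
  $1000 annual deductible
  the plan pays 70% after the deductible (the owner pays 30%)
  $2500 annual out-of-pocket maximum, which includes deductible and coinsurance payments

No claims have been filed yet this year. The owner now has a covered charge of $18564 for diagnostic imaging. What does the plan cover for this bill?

The full $1000 deductible is still open; $1000 of this bill applies to it.
The remaining $17564 (= $18564 − $1000) moves to coinsurance.
30% of $17564 = $5269.20 falls to the owner.
That puts the owner's cost at $1000 + $5269.20 = $6269.20 before any cap.
Adding $6269.20 to the $0 already spent would give $6269.20, which exceeds the $2500 cap; the owner pays just $2500 − $0 = $2500.
Insurer pays the balance: $18564 − $2500 = $16064.

$16064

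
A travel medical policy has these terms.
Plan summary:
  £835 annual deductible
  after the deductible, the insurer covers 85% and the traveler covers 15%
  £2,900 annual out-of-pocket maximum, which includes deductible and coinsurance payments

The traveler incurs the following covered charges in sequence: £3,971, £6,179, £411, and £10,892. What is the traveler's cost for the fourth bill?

£606.10

Bill 1, £3,971: £835 to deductible, leaving £3,136; coinsurance £3,136 × 15% = £470.40. Traveler pays £1,305.40; OOP now £1,305.40.
Bill 2, £6,179: 15% coinsurance on £6,179 = £926.85. Cost to traveler: £926.85. OOP to date £2,232.25.
Bill 3, £411: deductible met; 15% of £411 = £61.65. Traveler owes £61.65 (running OOP £2,293.90).
Bill 4, £10,892: deductible met; 15% of £10,892 = £1,633.80. That would push OOP to £3,927.70, over the £2,900 cap, so traveler pays £2,900 − £2,293.90 = £606.10.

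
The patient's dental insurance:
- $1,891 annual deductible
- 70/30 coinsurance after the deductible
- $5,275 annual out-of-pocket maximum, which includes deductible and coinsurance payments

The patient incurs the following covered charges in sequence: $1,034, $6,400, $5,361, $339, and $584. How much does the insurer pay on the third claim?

$3,752.70

#1 ($1,034): all of it applies to the deductible. Patient owes $1,034 (running OOP $1,034). Plan pays $1,034 − $1,034 = $0.
#2 ($6,400): deductible takes $857, $5,543 remains; 30% of $5,543 = $1,662.90. Patient owes $2,519.90 (running OOP $3,553.90). Insurer: $6,400 − $2,519.90 = $3,880.10.
#3 ($5,361): deductible already satisfied, so patient's share is 30% × $5,361 = $1,608.30. Patient owes $1,608.30 (running OOP $5,162.20). Insurer: $5,361 − $1,608.30 = $3,752.70.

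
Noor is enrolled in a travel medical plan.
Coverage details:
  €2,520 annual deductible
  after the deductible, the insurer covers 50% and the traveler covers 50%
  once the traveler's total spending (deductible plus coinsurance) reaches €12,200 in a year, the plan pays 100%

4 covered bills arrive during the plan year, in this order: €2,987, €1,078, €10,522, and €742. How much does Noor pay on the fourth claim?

Claim 1 — €2,987: deductible takes €2,520, €467 remains; 50% of €467 = €233.50. Traveler owes €2,753.50 (running OOP €2,753.50).
Claim 2 — €1,078: 50% coinsurance on €1,078 = €539. Traveler owes €539 (running OOP €3,292.50).
Claim 3 — €10,522: deductible met; 50% of €10,522 = €5,261. Traveler pays €5,261; OOP now €8,553.50.
Claim 4 — €742: deductible already satisfied, so traveler's share is 50% × €742 = €371. Traveler pays €371; OOP now €8,924.50.

€371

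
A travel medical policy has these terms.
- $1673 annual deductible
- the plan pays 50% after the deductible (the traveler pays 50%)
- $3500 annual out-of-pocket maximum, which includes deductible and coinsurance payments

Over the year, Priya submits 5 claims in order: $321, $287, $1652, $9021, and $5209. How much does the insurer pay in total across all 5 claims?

$12990

Claim 1 ($321): entire amount goes to the deductible. Traveler owes $321 (running OOP $321). Plan pays $321 − $321 = $0.
Claim 2 ($287): fully absorbed by the deductible. Cost to traveler: $287. OOP to date $608. Insurer: $287 − $287 = $0.
Claim 3 ($1652): deductible takes $1065, $587 remains; coinsurance $587 × 50% = $293.50. Cost to traveler: $1358.50. OOP to date $1966.50. Insurer: $1652 − $1358.50 = $293.50.
Claim 4 ($9021): deductible met; 50% of $9021 = $4510.50. Adding that to $1966.50 gives $6477, past the $3500 cap; traveler pays only $3500 − $1966.50 = $1533.50. Plan pays $9021 − $1533.50 = $7487.50.
Claim 5 ($5209): deductible met; 50% of $5209 = $2604.50. That would push OOP to $6104.50, over the $3500 cap, so traveler pays $3500 − $3500 = $0. Plan pays $5209 − $0 = $5209.
Insurer total = bills − traveler's total = $16490 − $3500 = $12990.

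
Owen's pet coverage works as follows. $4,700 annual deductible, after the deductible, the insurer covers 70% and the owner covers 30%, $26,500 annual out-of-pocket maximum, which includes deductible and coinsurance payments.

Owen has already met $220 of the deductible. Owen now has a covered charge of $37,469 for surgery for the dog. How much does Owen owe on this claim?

$14,376.70

Remaining deductible: $4,700 − $220 = $4,480.
The remaining $32,989 (= $37,469 − $4,480) moves to coinsurance.
Coinsurance: $32,989 × 30% = $9,896.70.
Owner responsibility before any cap: $4,480 + $9,896.70 = $14,376.70.
Total out-of-pocket so far would be $220 + $14,376.70 = $14,596.70, below the $26,500 cap — no reduction.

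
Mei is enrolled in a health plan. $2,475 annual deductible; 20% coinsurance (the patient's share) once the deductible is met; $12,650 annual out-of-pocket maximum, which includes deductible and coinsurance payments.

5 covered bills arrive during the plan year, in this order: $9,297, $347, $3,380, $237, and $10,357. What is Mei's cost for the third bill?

$676

Claim 1 — $9,297: $2,475 to deductible, leaving $6,822; patient's 20% is $1,364.40. Cost to patient: $3,839.40. OOP to date $3,839.40.
Claim 2 — $347: 20% coinsurance on $347 = $69.40. Patient pays $69.40; OOP now $3,908.80.
Claim 3 — $3,380: 20% coinsurance on $3,380 = $676. Patient pays $676; OOP now $4,584.80.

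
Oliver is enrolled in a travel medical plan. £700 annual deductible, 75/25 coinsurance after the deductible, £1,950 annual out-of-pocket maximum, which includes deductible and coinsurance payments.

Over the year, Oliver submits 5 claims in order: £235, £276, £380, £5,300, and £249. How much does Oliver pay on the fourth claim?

Bill 1, £235: entire amount goes to the deductible. Traveler owes £235 (running OOP £235).
Bill 2, £276: all of it applies to the deductible. Traveler pays £276; OOP now £511.
Bill 3, £380: £189 to deductible, leaving £191; traveler's 25% is £47.75. Traveler pays £236.75; OOP now £747.75.
Bill 4, £5,300: 25% coinsurance on £5,300 = £1,325. Adding that to £747.75 gives £2,072.75, past the £1,950 cap; traveler pays only £1,950 − £747.75 = £1,202.25.

£1,202.25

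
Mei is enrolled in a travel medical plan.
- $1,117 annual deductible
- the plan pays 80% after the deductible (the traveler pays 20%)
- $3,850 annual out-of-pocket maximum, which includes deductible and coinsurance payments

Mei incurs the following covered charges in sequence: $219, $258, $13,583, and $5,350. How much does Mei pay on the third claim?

$3,228.60

Bill 1, $219: entire amount goes to the deductible. Traveler pays $219; OOP now $219.
Bill 2, $258: all of it applies to the deductible. Traveler owes $258 (running OOP $477).
Bill 3, $13,583: $640 to deductible, leaving $12,943; 20% of $12,943 = $2,588.60. Traveler owes $3,228.60 (running OOP $3,705.60).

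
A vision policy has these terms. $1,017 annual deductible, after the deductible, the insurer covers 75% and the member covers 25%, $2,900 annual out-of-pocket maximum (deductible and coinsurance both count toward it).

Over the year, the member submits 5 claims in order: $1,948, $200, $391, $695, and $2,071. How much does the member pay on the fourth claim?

$173.75

Claim 1 ($1,948): $1,017 to deductible, leaving $931; coinsurance $931 × 25% = $232.75. Cost to member: $1,249.75. OOP to date $1,249.75.
Claim 2 ($200): 25% coinsurance on $200 = $50. Member owes $50 (running OOP $1,299.75).
Claim 3 ($391): deductible already satisfied, so member's share is 25% × $391 = $97.75. Member pays $97.75; OOP now $1,397.50.
Claim 4 ($695): deductible met; 25% of $695 = $173.75. Cost to member: $173.75. OOP to date $1,571.25.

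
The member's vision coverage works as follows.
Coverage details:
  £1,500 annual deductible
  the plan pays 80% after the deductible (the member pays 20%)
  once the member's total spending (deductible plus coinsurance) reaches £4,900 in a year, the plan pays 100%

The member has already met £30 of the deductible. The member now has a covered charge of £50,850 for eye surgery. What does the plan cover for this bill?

Deductible still to meet: £1,500 − £30 = £1,470.
That leaves £50,850 − £1,470 = £49,380 for coinsurance.
20% of £49,380 = £9,876 falls to the member.
That puts the member's cost at £1,470 + £9,876 = £11,346 before any cap.
Year-to-date out-of-pocket would reach £30 + £11,346 = £11,376, above the £4,900 maximum, so the member pays only £4,900 − £30 = £4,870.
The plan picks up £50,850 − £4,870 = £45,980.

£45,980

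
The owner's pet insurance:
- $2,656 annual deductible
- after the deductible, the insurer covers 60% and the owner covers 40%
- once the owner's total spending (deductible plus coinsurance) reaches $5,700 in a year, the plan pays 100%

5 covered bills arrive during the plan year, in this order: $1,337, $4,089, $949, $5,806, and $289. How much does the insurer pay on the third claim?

$569.40

Claim 1 — $1,337: fully absorbed by the deductible. Cost to owner: $1,337. OOP to date $1,337. Insurer: $1,337 − $1,337 = $0.
Claim 2 — $4,089: deductible takes $1,319, $2,770 remains; owner's 40% is $1,108. Cost to owner: $2,427. OOP to date $3,764. Insurer: $4,089 − $2,427 = $1,662.
Claim 3 — $949: 40% coinsurance on $949 = $379.60. Owner pays $379.60; OOP now $4,143.60. Insurer: $949 − $379.60 = $569.40.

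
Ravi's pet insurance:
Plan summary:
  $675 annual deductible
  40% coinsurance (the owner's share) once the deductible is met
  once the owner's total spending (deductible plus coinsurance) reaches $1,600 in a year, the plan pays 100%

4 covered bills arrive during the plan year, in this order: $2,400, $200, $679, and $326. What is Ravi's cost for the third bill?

$155

#1 ($2,400): $675 finishes the deductible; $1,725 goes to coinsurance; 40% of $1,725 = $690. Owner owes $1,365 (running OOP $1,365).
#2 ($200): deductible already satisfied, so owner's share is 40% × $200 = $80. Cost to owner: $80. OOP to date $1,445.
#3 ($679): deductible already satisfied, so owner's share is 40% × $679 = $271.60. OOP would hit $1,716.60 > $1,600, so the cap limits the owner to $1,600 − $1,445 = $155.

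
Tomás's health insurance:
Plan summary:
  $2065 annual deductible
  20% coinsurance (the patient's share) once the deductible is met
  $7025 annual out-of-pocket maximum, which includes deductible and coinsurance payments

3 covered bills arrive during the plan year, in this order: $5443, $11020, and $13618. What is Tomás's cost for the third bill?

$2080.40

Bill 1, $5443: $2065 to deductible, leaving $3378; 20% of $3378 = $675.60. Patient pays $2740.60; OOP now $2740.60.
Bill 2, $11020: 20% coinsurance on $11020 = $2204. Patient pays $2204; OOP now $4944.60.
Bill 3, $13618: deductible met; 20% of $13618 = $2723.60. Adding that to $4944.60 gives $7668.20, past the $7025 cap; patient pays only $7025 − $4944.60 = $2080.40.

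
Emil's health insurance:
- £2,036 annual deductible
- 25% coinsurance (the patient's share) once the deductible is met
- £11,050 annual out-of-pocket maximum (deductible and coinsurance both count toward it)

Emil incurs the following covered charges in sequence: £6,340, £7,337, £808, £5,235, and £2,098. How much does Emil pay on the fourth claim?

£1,308.75

Claim 1 — £6,340: £2,036 finishes the deductible; £4,304 goes to coinsurance; coinsurance £4,304 × 25% = £1,076. Cost to patient: £3,112. OOP to date £3,112.
Claim 2 — £7,337: 25% coinsurance on £7,337 = £1,834.25. Patient owes £1,834.25 (running OOP £4,946.25).
Claim 3 — £808: deductible already satisfied, so patient's share is 25% × £808 = £202. Patient pays £202; OOP now £5,148.25.
Claim 4 — £5,235: 25% coinsurance on £5,235 = £1,308.75. Cost to patient: £1,308.75. OOP to date £6,457.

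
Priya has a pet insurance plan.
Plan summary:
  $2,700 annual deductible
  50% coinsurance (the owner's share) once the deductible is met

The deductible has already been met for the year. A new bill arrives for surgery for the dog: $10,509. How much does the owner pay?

$5,254.50

With the deductible met, the entire $10,509 is subject to coinsurance.
Owner's 50% share of $10,509 is $5,254.50.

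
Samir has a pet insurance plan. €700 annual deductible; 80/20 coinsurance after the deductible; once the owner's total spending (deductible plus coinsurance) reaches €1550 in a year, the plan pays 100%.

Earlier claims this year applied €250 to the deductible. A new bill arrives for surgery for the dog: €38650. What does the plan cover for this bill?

Remaining deductible: €700 − €250 = €450.
After the €450 deductible portion, €38650 − €450 = €38200 is subject to coinsurance.
Coinsurance: €38200 × 20% = €7640.
Owner responsibility before any cap: €450 + €7640 = €8090.
Year-to-date out-of-pocket would reach €250 + €8090 = €8340, above the €1550 maximum, so the owner pays only €1550 − €250 = €1300.
The plan picks up €38650 − €1300 = €37350.

€37350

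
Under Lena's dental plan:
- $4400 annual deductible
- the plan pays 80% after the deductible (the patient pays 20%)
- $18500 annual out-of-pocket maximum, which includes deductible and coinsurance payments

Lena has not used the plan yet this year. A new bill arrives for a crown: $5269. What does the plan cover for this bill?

Deductible not yet touched, so the first $4400 of the bill goes to the deductible.
The remaining $869 (= $5269 − $4400) moves to coinsurance.
Coinsurance: $869 × 20% = $173.80.
Patient responsibility before any cap: $4400 + $173.80 = $4573.80.
Cumulative spending $0 + $4573.80 = $4573.80 stays under the $18500 maximum.
The insurer covers the remainder: $5269 − $4573.80 = $695.20.

$695.20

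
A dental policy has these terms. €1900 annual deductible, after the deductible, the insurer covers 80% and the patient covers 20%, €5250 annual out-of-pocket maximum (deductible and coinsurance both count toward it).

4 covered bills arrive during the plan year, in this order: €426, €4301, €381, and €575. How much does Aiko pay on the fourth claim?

Bill 1, €426: all of it applies to the deductible. Cost to patient: €426. OOP to date €426.
Bill 2, €4301: €1474 finishes the deductible; €2827 goes to coinsurance; patient's 20% is €565.40. Patient owes €2039.40 (running OOP €2465.40).
Bill 3, €381: deductible already satisfied, so patient's share is 20% × €381 = €76.20. Cost to patient: €76.20. OOP to date €2541.60.
Bill 4, €575: deductible met; 20% of €575 = €115. Patient owes €115 (running OOP €2656.60).

€115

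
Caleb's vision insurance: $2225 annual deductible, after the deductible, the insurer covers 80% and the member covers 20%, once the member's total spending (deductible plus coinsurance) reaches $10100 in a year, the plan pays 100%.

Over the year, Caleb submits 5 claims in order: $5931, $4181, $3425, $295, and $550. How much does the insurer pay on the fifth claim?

Claim 1 — $5931: deductible takes $2225, $3706 remains; member's 20% is $741.20. Member owes $2966.20 (running OOP $2966.20). Plan pays $5931 − $2966.20 = $2964.80.
Claim 2 — $4181: deductible already satisfied, so member's share is 20% × $4181 = $836.20. Cost to member: $836.20. OOP to date $3802.40. Insurer: $4181 − $836.20 = $3344.80.
Claim 3 — $3425: deductible already satisfied, so member's share is 20% × $3425 = $685. Member pays $685; OOP now $4487.40. Insurer: $3425 − $685 = $2740.
Claim 4 — $295: deductible met; 20% of $295 = $59. Member owes $59 (running OOP $4546.40). Insurer: $295 − $59 = $236.
Claim 5 — $550: deductible met; 20% of $550 = $110. Cost to member: $110. OOP to date $4656.40. Plan pays $550 − $110 = $440.

$440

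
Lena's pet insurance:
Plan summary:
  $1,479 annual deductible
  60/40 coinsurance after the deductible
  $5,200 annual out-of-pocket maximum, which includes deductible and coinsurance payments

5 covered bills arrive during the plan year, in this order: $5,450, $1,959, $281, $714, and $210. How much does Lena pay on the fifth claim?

$84

Claim 1 — $5,450: $1,479 to deductible, leaving $3,971; coinsurance $3,971 × 40% = $1,588.40. Owner owes $3,067.40 (running OOP $3,067.40).
Claim 2 — $1,959: deductible met; 40% of $1,959 = $783.60. Owner owes $783.60 (running OOP $3,851).
Claim 3 — $281: 40% coinsurance on $281 = $112.40. Cost to owner: $112.40. OOP to date $3,963.40.
Claim 4 — $714: deductible already satisfied, so owner's share is 40% × $714 = $285.60. Owner owes $285.60 (running OOP $4,249).
Claim 5 — $210: 40% coinsurance on $210 = $84. Cost to owner: $84. OOP to date $4,333.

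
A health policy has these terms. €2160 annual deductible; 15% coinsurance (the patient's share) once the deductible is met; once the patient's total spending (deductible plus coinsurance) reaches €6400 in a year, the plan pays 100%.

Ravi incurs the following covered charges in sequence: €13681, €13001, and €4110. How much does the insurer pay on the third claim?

€3548.30

Claim 1 (€13681): €2160 finishes the deductible; €11521 goes to coinsurance; coinsurance €11521 × 15% = €1728.15. Patient owes €3888.15 (running OOP €3888.15). Plan pays €13681 − €3888.15 = €9792.85.
Claim 2 (€13001): 15% coinsurance on €13001 = €1950.15. Cost to patient: €1950.15. OOP to date €5838.30. Insurer: €13001 − €1950.15 = €11050.85.
Claim 3 (€4110): deductible already satisfied, so patient's share is 15% × €4110 = €616.50. That would push OOP to €6454.80, over the €6400 cap, so patient pays €6400 − €5838.30 = €561.70. Insurer: €4110 − €561.70 = €3548.30.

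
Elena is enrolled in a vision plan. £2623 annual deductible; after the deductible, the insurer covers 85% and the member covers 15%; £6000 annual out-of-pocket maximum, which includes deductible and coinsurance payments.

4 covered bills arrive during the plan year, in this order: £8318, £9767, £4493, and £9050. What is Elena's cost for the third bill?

Bill 1, £8318: deductible takes £2623, £5695 remains; member's 15% is £854.25. Member pays £3477.25; OOP now £3477.25.
Bill 2, £9767: deductible met; 15% of £9767 = £1465.05. Cost to member: £1465.05. OOP to date £4942.30.
Bill 3, £4493: deductible already satisfied, so member's share is 15% × £4493 = £673.95. Member owes £673.95 (running OOP £5616.25).

£673.95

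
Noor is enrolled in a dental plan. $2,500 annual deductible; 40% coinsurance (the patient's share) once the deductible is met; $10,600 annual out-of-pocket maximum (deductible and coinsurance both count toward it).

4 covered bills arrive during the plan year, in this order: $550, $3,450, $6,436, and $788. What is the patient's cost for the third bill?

$2,574.40

Claim 1 ($550): all of it applies to the deductible. Patient owes $550 (running OOP $550).
Claim 2 ($3,450): deductible takes $1,950, $1,500 remains; patient's 40% is $600. Patient pays $2,550; OOP now $3,100.
Claim 3 ($6,436): deductible met; 40% of $6,436 = $2,574.40. Patient pays $2,574.40; OOP now $5,674.40.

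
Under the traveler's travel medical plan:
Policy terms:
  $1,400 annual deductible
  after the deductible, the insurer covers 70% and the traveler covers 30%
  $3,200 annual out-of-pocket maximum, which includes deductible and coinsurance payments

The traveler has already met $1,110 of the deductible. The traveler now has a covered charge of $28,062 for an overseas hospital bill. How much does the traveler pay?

$2,090

$1,110 of the $1,400 deductible is already met, leaving $290.
After the $290 deductible portion, $28,062 − $290 = $27,772 is subject to coinsurance.
Coinsurance: $27,772 × 30% = $8,331.60.
That puts the traveler's cost at $290 + $8,331.60 = $8,621.60 before any cap.
That would bring total out-of-pocket to $9,731.60, past the $3,200 cap. The traveler is capped at $3,200 − $1,110 = $2,090 on this claim.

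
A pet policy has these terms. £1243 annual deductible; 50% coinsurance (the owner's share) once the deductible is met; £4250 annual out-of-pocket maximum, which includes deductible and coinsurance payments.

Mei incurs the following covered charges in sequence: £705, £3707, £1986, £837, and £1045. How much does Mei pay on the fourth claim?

Claim 1 (£705): all of it applies to the deductible. Cost to owner: £705. OOP to date £705.
Claim 2 (£3707): £538 to deductible, leaving £3169; coinsurance £3169 × 50% = £1584.50. Owner owes £2122.50 (running OOP £2827.50).
Claim 3 (£1986): 50% coinsurance on £1986 = £993. Owner pays £993; OOP now £3820.50.
Claim 4 (£837): 50% coinsurance on £837 = £418.50. Owner pays £418.50; OOP now £4239.

£418.50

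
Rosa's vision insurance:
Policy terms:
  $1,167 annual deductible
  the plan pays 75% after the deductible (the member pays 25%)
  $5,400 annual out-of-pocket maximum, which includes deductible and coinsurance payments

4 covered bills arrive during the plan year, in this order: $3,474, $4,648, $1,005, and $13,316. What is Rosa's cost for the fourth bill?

Claim 1 ($3,474): $1,167 finishes the deductible; $2,307 goes to coinsurance; coinsurance $2,307 × 25% = $576.75. Member owes $1,743.75 (running OOP $1,743.75).
Claim 2 ($4,648): deductible met; 25% of $4,648 = $1,162. Cost to member: $1,162. OOP to date $2,905.75.
Claim 3 ($1,005): 25% coinsurance on $1,005 = $251.25. Member pays $251.25; OOP now $3,157.
Claim 4 ($13,316): deductible already satisfied, so member's share is 25% × $13,316 = $3,329. OOP would hit $6,486 > $5,400, so the cap limits the member to $5,400 − $3,157 = $2,243.

$2,243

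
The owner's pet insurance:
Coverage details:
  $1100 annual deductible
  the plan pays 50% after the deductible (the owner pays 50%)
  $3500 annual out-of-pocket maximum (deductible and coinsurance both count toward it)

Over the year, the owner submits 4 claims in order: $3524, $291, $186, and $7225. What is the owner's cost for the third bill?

Claim 1 — $3524: deductible takes $1100, $2424 remains; owner's 50% is $1212. Owner owes $2312 (running OOP $2312).
Claim 2 — $291: deductible met; 50% of $291 = $145.50. Cost to owner: $145.50. OOP to date $2457.50.
Claim 3 — $186: deductible met; 50% of $186 = $93. Owner owes $93 (running OOP $2550.50).

$93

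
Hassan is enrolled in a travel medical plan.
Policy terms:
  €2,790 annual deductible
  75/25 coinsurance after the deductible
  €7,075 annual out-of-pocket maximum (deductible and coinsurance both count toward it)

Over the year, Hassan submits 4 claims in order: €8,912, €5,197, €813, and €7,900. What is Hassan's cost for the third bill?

€203.25

Bill 1, €8,912: deductible takes €2,790, €6,122 remains; traveler's 25% is €1,530.50. Traveler pays €4,320.50; OOP now €4,320.50.
Bill 2, €5,197: deductible already satisfied, so traveler's share is 25% × €5,197 = €1,299.25. Traveler pays €1,299.25; OOP now €5,619.75.
Bill 3, €813: deductible met; 25% of €813 = €203.25. Traveler pays €203.25; OOP now €5,823.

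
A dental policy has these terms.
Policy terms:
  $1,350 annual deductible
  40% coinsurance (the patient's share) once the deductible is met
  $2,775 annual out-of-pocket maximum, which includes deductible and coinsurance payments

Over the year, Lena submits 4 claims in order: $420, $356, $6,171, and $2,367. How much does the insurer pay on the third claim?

$4,172

Bill 1, $420: fully absorbed by the deductible. Patient pays $420; OOP now $420. Insurer: $420 − $420 = $0.
Bill 2, $356: fully absorbed by the deductible. Patient pays $356; OOP now $776. Insurer: $356 − $356 = $0.
Bill 3, $6,171: $574 finishes the deductible; $5,597 goes to coinsurance; 40% of $5,597 = $2,238.80. Together that's $574 + $2,238.80 = $2,812.80. That would push OOP to $3,588.80, over the $2,775 cap, so patient pays $2,775 − $776 = $1,999. Insurer: $6,171 − $1,999 = $4,172.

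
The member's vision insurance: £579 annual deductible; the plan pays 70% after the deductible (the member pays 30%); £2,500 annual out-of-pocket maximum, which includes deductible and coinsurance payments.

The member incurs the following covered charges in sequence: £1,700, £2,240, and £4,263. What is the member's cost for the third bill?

#1 (£1,700): deductible takes £579, £1,121 remains; coinsurance £1,121 × 30% = £336.30. Member pays £915.30; OOP now £915.30.
#2 (£2,240): deductible already satisfied, so member's share is 30% × £2,240 = £672. Cost to member: £672. OOP to date £1,587.30.
#3 (£4,263): deductible met; 30% of £4,263 = £1,278.90. OOP would hit £2,866.20 > £2,500, so the cap limits the member to £2,500 − £1,587.30 = £912.70.

£912.70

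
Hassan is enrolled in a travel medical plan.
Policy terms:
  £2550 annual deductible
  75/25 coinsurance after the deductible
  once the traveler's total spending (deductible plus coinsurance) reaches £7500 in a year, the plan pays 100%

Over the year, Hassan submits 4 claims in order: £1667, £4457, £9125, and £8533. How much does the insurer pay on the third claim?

Claim 1 (£1667): entire amount goes to the deductible. Traveler owes £1667 (running OOP £1667). Insurer: £1667 − £1667 = £0.
Claim 2 (£4457): deductible takes £883, £3574 remains; traveler's 25% is £893.50. Traveler owes £1776.50 (running OOP £3443.50). Plan pays £4457 − £1776.50 = £2680.50.
Claim 3 (£9125): deductible met; 25% of £9125 = £2281.25. Traveler pays £2281.25; OOP now £5724.75. Plan pays £9125 − £2281.25 = £6843.75.

£6843.75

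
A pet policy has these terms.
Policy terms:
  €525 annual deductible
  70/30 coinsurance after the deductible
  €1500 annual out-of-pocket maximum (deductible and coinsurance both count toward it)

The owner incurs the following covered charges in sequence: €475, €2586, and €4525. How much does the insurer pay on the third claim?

€4310.80

Bill 1, €475: fully absorbed by the deductible. Owner owes €475 (running OOP €475). Insurer: €475 − €475 = €0.
Bill 2, €2586: €50 to deductible, leaving €2536; 30% of €2536 = €760.80. Cost to owner: €810.80. OOP to date €1285.80. Plan pays €2586 − €810.80 = €1775.20.
Bill 3, €4525: deductible already satisfied, so owner's share is 30% × €4525 = €1357.50. That would push OOP to €2643.30, over the €1500 cap, so owner pays €1500 − €1285.80 = €214.20. Insurer: €4525 − €214.20 = €4310.80.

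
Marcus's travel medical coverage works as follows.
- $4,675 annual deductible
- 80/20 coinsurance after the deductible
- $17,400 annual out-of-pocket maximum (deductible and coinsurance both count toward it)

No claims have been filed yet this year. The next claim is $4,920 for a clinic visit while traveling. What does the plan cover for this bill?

$196

Nothing has been paid toward the $4,675 deductible, so the first $4,675 of this charge is applied there.
That leaves $4,920 − $4,675 = $245 for coinsurance.
20% of $245 = $49 falls to the traveler.
So the traveler owes $4,675 + $49 = $4,724 before any cap.
Total out-of-pocket so far would be $0 + $4,724 = $4,724, below the $17,400 cap — no reduction.
The insurer covers the remainder: $4,920 − $4,724 = $196.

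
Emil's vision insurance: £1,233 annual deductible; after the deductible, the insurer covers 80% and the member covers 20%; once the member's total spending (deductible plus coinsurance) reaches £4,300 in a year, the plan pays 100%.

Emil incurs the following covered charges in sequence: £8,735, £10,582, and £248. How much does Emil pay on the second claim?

£1,566.60

Claim 1 — £8,735: deductible takes £1,233, £7,502 remains; member's 20% is £1,500.40. Member pays £2,733.40; OOP now £2,733.40.
Claim 2 — £10,582: deductible already satisfied, so member's share is 20% × £10,582 = £2,116.40. OOP would hit £4,849.80 > £4,300, so the cap limits the member to £4,300 − £2,733.40 = £1,566.60.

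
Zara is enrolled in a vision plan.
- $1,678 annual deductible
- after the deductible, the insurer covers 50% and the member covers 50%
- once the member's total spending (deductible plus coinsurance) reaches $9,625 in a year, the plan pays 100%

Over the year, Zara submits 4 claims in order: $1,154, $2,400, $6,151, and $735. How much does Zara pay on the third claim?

$3,075.50

#1 ($1,154): all of it applies to the deductible. Cost to member: $1,154. OOP to date $1,154.
#2 ($2,400): deductible takes $524, $1,876 remains; coinsurance $1,876 × 50% = $938. Member owes $1,462 (running OOP $2,616).
#3 ($6,151): deductible already satisfied, so member's share is 50% × $6,151 = $3,075.50. Member owes $3,075.50 (running OOP $5,691.50).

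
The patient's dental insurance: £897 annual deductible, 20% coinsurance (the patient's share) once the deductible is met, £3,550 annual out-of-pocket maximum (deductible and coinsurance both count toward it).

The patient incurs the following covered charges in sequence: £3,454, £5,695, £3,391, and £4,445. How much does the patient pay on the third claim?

Bill 1, £3,454: deductible takes £897, £2,557 remains; patient's 20% is £511.40. Patient owes £1,408.40 (running OOP £1,408.40).
Bill 2, £5,695: 20% coinsurance on £5,695 = £1,139. Patient owes £1,139 (running OOP £2,547.40).
Bill 3, £3,391: deductible already satisfied, so patient's share is 20% × £3,391 = £678.20. Patient pays £678.20; OOP now £3,225.60.

£678.20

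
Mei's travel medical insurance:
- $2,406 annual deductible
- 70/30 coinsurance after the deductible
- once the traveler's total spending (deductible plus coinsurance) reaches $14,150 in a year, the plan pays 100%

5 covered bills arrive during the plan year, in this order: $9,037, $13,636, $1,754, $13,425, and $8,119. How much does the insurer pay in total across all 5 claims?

Bill 1, $9,037: deductible takes $2,406, $6,631 remains; coinsurance $6,631 × 30% = $1,989.30. Traveler pays $4,395.30; OOP now $4,395.30. Insurer: $9,037 − $4,395.30 = $4,641.70.
Bill 2, $13,636: 30% coinsurance on $13,636 = $4,090.80. Traveler pays $4,090.80; OOP now $8,486.10. Insurer: $13,636 − $4,090.80 = $9,545.20.
Bill 3, $1,754: 30% coinsurance on $1,754 = $526.20. Traveler pays $526.20; OOP now $9,012.30. Insurer: $1,754 − $526.20 = $1,227.80.
Bill 4, $13,425: deductible already satisfied, so traveler's share is 30% × $13,425 = $4,027.50. Traveler owes $4,027.50 (running OOP $13,039.80). Insurer: $13,425 − $4,027.50 = $9,397.50.
Bill 5, $8,119: deductible already satisfied, so traveler's share is 30% × $8,119 = $2,435.70. That would push OOP to $15,475.50, over the $14,150 cap, so traveler pays $14,150 − $13,039.80 = $1,110.20. Insurer: $8,119 − $1,110.20 = $7,008.80.
Insurer total = bills − traveler's total = $45,971 − $14,150 = $31,821.

$31,821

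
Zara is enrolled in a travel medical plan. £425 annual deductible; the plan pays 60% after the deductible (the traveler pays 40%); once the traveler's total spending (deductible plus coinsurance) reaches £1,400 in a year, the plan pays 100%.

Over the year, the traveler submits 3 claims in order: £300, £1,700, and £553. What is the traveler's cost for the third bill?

Bill 1, £300: fully absorbed by the deductible. Traveler owes £300 (running OOP £300).
Bill 2, £1,700: £125 finishes the deductible; £1,575 goes to coinsurance; 40% of £1,575 = £630. Traveler pays £755; OOP now £1,055.
Bill 3, £553: 40% coinsurance on £553 = £221.20. Traveler owes £221.20 (running OOP £1,276.20).

£221.20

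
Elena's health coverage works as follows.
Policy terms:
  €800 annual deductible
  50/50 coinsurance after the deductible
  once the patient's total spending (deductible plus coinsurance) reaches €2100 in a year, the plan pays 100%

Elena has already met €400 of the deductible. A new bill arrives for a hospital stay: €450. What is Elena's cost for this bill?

€425

€400 of the €800 deductible is already met, leaving €400.
The remaining €50 (= €450 − €400) moves to coinsurance.
Patient's 50% share of €50 is €25.
So the patient owes €400 + €25 = €425 before any cap.
Year-to-date out-of-pocket becomes €400 + €425 = €825, still under the €2100 maximum, so no cap applies.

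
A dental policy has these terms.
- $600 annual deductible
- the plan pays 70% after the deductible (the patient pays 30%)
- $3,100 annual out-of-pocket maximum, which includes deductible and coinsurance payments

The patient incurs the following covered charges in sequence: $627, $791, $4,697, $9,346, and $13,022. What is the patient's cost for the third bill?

Claim 1 — $627: deductible takes $600, $27 remains; patient's 30% is $8.10. Cost to patient: $608.10. OOP to date $608.10.
Claim 2 — $791: 30% coinsurance on $791 = $237.30. Patient owes $237.30 (running OOP $845.40).
Claim 3 — $4,697: deductible met; 30% of $4,697 = $1,409.10. Patient pays $1,409.10; OOP now $2,254.50.

$1,409.10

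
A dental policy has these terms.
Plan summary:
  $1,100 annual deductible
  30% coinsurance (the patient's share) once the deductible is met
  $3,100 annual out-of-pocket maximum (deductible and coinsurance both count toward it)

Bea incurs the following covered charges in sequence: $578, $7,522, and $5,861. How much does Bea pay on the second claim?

$2,522

#1 ($578): entire amount goes to the deductible. Patient pays $578; OOP now $578.
#2 ($7,522): deductible takes $522, $7,000 remains; 30% of $7,000 = $2,100. Claim cost before the cap: $522 + $2,100 = $2,622. Adding that to $578 gives $3,200, past the $3,100 cap; patient pays only $3,100 − $578 = $2,522.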